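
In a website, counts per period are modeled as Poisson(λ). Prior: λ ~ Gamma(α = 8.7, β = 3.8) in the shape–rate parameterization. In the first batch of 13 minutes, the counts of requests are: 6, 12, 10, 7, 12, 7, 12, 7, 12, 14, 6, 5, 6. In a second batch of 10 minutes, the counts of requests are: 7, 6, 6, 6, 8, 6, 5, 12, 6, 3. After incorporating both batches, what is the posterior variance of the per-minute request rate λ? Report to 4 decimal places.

With a Gamma(shape α, rate β) prior, the Poisson likelihood is conjugate: the posterior is Gamma(α + ΣXᵢ, β + n).
Batch 1: sum of counts S = 116 over n = 13 minutes.
After batch 1: Gamma(α+S, β+n) = Gamma(8.7+116, 3.8+13) = Gamma(124.7, 16.8).
Batch 2: sum of counts S = 65 over n = 10 minutes.
After batch 2: Gamma(α+S, β+n) = Gamma(124.7+65, 16.8+10) = Gamma(189.7, 26.8).
Var = α/β² = 189.7/26.8² = 0.2641.

0.2641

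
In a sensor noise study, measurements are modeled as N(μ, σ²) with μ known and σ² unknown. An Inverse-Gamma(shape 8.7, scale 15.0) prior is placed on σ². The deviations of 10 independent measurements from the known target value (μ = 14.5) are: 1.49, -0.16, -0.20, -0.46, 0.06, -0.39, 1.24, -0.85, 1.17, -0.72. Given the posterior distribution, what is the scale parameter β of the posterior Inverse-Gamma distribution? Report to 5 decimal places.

18.40020

With known mean μ and an Inverse-Gamma(α, β) prior on σ², the Normal likelihood is conjugate: posterior is Inv-Gamma(α + n/2, β + Σ(xᵢ−μ)²/2).
Σ(xᵢ−μ)² = (1.49)² + (-0.16)² + (-0.20)² + (-0.46)² + (0.06)² + (-0.39)² + (1.24)² + (-0.85)² + (1.17)² + (-0.72)² = 6.8004.
Posterior: Inv-Gamma(8.7 + 10/2, 15.0 + 6.8004/2) = Inv-Gamma(13.70, 18.40020).
Posterior β = 18.40020.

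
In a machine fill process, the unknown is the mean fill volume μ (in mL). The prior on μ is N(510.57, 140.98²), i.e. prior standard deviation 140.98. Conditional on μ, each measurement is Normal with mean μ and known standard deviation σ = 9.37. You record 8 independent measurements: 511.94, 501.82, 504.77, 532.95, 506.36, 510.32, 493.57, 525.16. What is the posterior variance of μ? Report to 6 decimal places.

For Normal data with known variance σ², a Normal(μ₀, σ₀²) prior on μ is conjugate. Posterior precision = 1/σ₀² + n/σ²; posterior mean is the precision-weighted average of μ₀ and x̄.
σ₀² = 140.98² = 19875.3604, σ² = 9.37² = 87.7969; σ² + n·σ₀² = 87.7969 + 8·19875.3604 = 159090.6801.
Posterior precision = 1/σ₀² + n/σ² = 1/19875.3604 + 8/87.7969 = (σ² + n·σ₀²)/(σ₀²σ²) = 159090.6801/(19875.3604·87.7969); posterior variance σₙ² = σ₀²σ²/(σ² + n·σ₀²) = 19875.3604·87.7969/159090.6801 = 10.968556.

10.968556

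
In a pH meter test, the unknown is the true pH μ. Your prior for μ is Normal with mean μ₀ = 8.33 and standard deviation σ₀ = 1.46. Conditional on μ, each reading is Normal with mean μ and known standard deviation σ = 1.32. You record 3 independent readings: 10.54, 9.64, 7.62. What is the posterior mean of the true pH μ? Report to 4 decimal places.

9.0661

For Normal data with known variance σ², a Normal(μ₀, σ₀²) prior on μ is conjugate. Posterior precision = 1/σ₀² + n/σ²; posterior mean is the precision-weighted average of μ₀ and x̄.
Σxᵢ = 10.54 + 9.64 + 7.62 = 27.8, so n·x̄ = 27.8.
σ₀² = 1.46² = 2.1316, σ² = 1.32² = 1.7424; σ² + n·σ₀² = 1.7424 + 3·2.1316 = 8.1372.
Posterior mean = (μ₀/σ₀² + n·x̄/σ²)/(1/σ₀² + n/σ²) = (σ²·μ₀ + σ₀²·n·x̄)/(σ² + n·σ₀²) = (1.7424·8.33 + 2.1316·27.8)/8.1372 = 73.772672/8.1372 = 9.0661.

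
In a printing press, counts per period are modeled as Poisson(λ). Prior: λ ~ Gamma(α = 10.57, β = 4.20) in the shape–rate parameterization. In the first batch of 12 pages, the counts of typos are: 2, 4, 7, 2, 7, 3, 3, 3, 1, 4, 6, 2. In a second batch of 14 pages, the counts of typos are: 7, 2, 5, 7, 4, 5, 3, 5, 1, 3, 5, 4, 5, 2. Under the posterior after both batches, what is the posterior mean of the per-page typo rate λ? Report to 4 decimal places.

3.7275

With a Gamma(shape α, rate β) prior, the Poisson likelihood is conjugate: the posterior is Gamma(α + ΣXᵢ, β + n).
Batch 1: sum of counts S = 44 over n = 12 pages.
After batch 1: Gamma(α+S, β+n) = Gamma(10.57+44, 4.20+12) = Gamma(54.57, 16.20).
Batch 2: sum of counts S = 58 over n = 14 pages.
After batch 2: Gamma(α+S, β+n) = Gamma(54.57+58, 16.20+14) = Gamma(112.57, 30.20).
Posterior mean = α/β = 112.57/30.20 = 3.7275.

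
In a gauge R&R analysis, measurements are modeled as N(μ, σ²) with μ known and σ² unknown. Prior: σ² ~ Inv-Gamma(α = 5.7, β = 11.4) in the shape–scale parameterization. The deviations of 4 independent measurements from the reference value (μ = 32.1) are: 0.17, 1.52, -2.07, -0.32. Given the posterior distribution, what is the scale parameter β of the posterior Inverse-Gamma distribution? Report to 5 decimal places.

With known mean μ and an Inverse-Gamma(α, β) prior on σ², the Normal likelihood is conjugate: posterior is Inv-Gamma(α + n/2, β + Σ(xᵢ−μ)²/2).
Σ(xᵢ−μ)² = (0.17)² + (1.52)² + (-2.07)² + (-0.32)² = 6.7266.
Posterior: Inv-Gamma(5.7 + 4/2, 11.4 + 6.7266/2) = Inv-Gamma(7.70, 14.76330).
Posterior β = 14.76330.

14.76330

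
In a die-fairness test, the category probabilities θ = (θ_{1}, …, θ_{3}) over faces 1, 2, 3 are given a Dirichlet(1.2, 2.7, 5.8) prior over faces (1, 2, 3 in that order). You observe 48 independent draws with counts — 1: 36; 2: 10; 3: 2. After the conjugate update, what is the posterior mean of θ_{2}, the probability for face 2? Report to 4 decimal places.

The Dirichlet prior is conjugate to the Multinomial likelihood: each posterior αⱼ = prior αⱼ + observed count nⱼ.
Posterior concentration: (37.2, 12.7, 7.8), total = 57.7.
E[θ_{2}|data] = α_{2}/Σα = 12.7/57.7 = 0.2201.

0.2201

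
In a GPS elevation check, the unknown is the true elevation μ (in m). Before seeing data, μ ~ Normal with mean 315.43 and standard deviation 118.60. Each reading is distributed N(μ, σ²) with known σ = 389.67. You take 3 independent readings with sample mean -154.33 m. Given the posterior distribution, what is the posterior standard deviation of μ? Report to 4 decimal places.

104.9145

For Normal data with known variance σ², a Normal(μ₀, σ₀²) prior on μ is conjugate. Posterior precision = 1/σ₀² + n/σ²; posterior mean is the precision-weighted average of μ₀ and x̄.
σ₀² = 118.60² = 14065.96, σ² = 389.67² = 151842.7089; σ² + n·σ₀² = 151842.7089 + 3·14065.96 = 194040.5889.
Posterior precision = 1/σ₀² + n/σ² = 1/14065.96 + 3/151842.7089 = (σ² + n·σ₀²)/(σ₀²σ²) = 194040.5889/(14065.96·151842.7089); posterior variance σₙ² = σ₀²σ²/(σ² + n·σ₀²) = 14065.96·151842.7089/194040.5889 = 11007.044875.
Posterior SD = √σₙ² = √(14065.96·151842.7089/194040.5889) = 104.9145.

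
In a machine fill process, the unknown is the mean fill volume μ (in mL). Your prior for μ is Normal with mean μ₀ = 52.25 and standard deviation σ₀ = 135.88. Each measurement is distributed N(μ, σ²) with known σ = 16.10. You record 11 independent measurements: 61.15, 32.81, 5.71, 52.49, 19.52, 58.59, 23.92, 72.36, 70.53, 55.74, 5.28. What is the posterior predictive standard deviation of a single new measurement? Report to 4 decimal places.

16.8150

For Normal data with known variance σ², a Normal(μ₀, σ₀²) prior on μ is conjugate. Posterior precision = 1/σ₀² + n/σ²; posterior mean is the precision-weighted average of μ₀ and x̄.
σ₀² = 135.88² = 18463.3744, σ² = 16.10² = 259.21; σ² + n·σ₀² = 259.21 + 11·18463.3744 = 203356.3284.
Posterior precision = 1/σ₀² + n/σ² = 1/18463.3744 + 11/259.21 = (σ² + n·σ₀²)/(σ₀²σ²) = 203356.3284/(18463.3744·259.21); posterior variance σₙ² = σ₀²σ²/(σ² + n·σ₀²) = 18463.3744·259.21/203356.3284 = 23.534509.
Predictive variance for one new observation = σₙ² + σ² = 18463.3744·259.21/203356.3284 + 259.21 = σ²·(σ₀² + 203356.3284)/203356.3284 = 259.21·221819.7028/203356.3284 = 282.744509; SD = √(259.21·221819.7028/203356.3284) = 16.8150.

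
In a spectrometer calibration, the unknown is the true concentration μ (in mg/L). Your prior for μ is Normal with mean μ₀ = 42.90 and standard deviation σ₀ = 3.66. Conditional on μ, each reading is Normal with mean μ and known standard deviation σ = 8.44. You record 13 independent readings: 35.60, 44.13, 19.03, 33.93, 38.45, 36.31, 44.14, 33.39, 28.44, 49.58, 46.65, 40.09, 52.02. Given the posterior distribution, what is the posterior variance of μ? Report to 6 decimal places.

For Normal data with known variance σ², a Normal(μ₀, σ₀²) prior on μ is conjugate. Posterior precision = 1/σ₀² + n/σ²; posterior mean is the precision-weighted average of μ₀ and x̄.
σ₀² = 3.66² = 13.3956, σ² = 8.44² = 71.2336; σ² + n·σ₀² = 71.2336 + 13·13.3956 = 245.3764.
Posterior precision = 1/σ₀² + n/σ² = 1/13.3956 + 13/71.2336 = (σ² + n·σ₀²)/(σ₀²σ²) = 245.3764/(13.3956·71.2336); posterior variance σₙ² = σ₀²σ²/(σ² + n·σ₀²) = 13.3956·71.2336/245.3764 = 3.888788.

3.888788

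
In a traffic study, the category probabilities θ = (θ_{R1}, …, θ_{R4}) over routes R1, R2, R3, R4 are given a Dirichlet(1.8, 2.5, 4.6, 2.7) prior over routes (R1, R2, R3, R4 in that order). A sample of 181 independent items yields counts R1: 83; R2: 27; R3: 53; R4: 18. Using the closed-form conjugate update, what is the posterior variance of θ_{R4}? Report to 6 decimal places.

The Dirichlet prior is conjugate to the Multinomial likelihood: each posterior αⱼ = prior αⱼ + observed count nⱼ.
Posterior concentration: (84.8, 29.5, 57.6, 20.7), total = 192.6.
Var[θ_j] = α_j(Σα−α_j)/((Σα)²(Σα+1)) = 20.7·171.9/(192.6²·193.6) = 0.000495.

0.000495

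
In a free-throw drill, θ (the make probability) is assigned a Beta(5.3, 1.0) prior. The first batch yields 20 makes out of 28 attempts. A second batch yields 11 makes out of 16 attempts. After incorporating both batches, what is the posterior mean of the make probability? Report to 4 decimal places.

0.7217

The Beta prior is conjugate to a Binomial/Bernoulli likelihood; the update adds successes to α and failures to β.
After batch 1: Beta(5.3+20, 1.0+8) = Beta(25.3, 9.0).
After batch 2: Beta(25.3+11, 9.0+5) = Beta(36.3, 14.0).
Posterior mean = α/(α+β) = 36.3/50.3 = 0.7217.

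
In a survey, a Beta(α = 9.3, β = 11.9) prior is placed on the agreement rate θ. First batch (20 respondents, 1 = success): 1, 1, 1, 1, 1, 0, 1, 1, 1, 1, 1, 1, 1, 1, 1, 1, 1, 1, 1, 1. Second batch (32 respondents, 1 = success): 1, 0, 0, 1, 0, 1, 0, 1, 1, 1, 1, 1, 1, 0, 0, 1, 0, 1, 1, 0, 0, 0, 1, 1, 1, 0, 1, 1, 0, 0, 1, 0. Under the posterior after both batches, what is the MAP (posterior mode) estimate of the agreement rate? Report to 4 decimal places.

0.6362

The Beta prior is conjugate to a Binomial/Bernoulli likelihood; the update adds successes to α and failures to β.
After batch 1: Beta(9.3+19, 11.9+1) = Beta(28.3, 12.9).
After batch 2: Beta(28.3+18, 12.9+14) = Beta(46.3, 26.9).
Mode of Beta(a,b) for a,b>1 is (a−1)/(a+b−2) = 45.3/71.2 = 0.6362.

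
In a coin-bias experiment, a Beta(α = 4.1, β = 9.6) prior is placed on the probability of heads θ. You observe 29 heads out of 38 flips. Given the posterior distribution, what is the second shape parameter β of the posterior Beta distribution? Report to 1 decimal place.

The Beta prior is conjugate to a Binomial/Bernoulli likelihood; the update adds successes to α and failures to β.
Posterior: Beta(α+k, β+n−k) = Beta(4.1+29, 9.6+9) = Beta(33.1, 18.6).
Posterior β = 18.6.

18.6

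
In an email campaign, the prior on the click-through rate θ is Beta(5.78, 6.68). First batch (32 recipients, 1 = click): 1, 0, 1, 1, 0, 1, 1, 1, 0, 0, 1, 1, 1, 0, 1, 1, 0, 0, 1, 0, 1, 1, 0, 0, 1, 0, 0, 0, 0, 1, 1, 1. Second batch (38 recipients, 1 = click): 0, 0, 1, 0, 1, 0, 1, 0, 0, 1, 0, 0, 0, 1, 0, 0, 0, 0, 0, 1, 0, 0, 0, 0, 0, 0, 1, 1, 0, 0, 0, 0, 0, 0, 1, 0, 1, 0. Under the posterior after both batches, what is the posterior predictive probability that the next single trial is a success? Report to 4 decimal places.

The Beta prior is conjugate to a Binomial/Bernoulli likelihood; the update adds successes to α and failures to β.
After batch 1: Beta(5.78+18, 6.68+14) = Beta(23.78, 20.68).
After batch 2: Beta(23.78+10, 20.68+28) = Beta(33.78, 48.68).
For a single future Bernoulli trial, P(success | data) = α/(α+β) = 0.4097.

0.4097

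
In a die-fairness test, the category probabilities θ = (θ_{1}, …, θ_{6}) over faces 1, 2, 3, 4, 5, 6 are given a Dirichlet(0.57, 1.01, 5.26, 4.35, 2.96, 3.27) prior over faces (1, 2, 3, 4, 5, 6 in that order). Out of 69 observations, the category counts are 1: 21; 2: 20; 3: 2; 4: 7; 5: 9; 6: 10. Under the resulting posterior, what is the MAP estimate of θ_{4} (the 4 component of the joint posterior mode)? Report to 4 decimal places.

The Dirichlet prior is conjugate to the Multinomial likelihood: each posterior αⱼ = prior αⱼ + observed count nⱼ.
Posterior concentration: (21.57, 21.01, 7.26, 11.35, 11.96, 13.27), total = 86.42.
Joint mode component: (α_{4}−1)/(Σα−K) = 10.35/80.42 = 0.1287.

0.1287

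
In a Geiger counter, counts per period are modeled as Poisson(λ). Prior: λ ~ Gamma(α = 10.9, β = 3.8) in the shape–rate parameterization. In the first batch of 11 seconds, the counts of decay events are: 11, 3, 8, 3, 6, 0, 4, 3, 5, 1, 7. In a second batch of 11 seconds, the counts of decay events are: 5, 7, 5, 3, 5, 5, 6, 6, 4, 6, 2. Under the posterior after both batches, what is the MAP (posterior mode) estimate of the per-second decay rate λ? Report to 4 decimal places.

4.4535

With a Gamma(shape α, rate β) prior, the Poisson likelihood is conjugate: the posterior is Gamma(α + ΣXᵢ, β + n).
Batch 1: sum of counts S = 51 over n = 11 seconds.
After batch 1: Gamma(α+S, β+n) = Gamma(10.9+51, 3.8+11) = Gamma(61.9, 14.8).
Batch 2: sum of counts S = 54 over n = 11 seconds.
After batch 2: Gamma(α+S, β+n) = Gamma(61.9+54, 14.8+11) = Gamma(115.9, 25.8).
Mode of Gamma(α,β) for α≥1 is (α−1)/β = 114.9/25.8 = 4.4535.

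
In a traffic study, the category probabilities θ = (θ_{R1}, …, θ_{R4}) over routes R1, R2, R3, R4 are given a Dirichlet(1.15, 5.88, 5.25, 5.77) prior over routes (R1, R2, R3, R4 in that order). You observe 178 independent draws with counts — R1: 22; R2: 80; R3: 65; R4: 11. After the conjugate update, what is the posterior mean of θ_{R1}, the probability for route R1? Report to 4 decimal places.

The Dirichlet prior is conjugate to the Multinomial likelihood: each posterior αⱼ = prior αⱼ + observed count nⱼ.
Posterior concentration: (23.15, 85.88, 70.25, 16.77), total = 196.05.
E[θ_{R1}|data] = α_{R1}/Σα = 23.15/196.05 = 0.1181.

0.1181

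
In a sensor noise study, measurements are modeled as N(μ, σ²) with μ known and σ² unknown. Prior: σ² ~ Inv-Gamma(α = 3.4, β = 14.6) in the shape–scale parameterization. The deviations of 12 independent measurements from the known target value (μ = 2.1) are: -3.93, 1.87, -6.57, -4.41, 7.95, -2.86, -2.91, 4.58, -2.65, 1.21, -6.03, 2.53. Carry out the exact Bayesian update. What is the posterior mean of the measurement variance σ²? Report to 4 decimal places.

With known mean μ and an Inverse-Gamma(α, β) prior on σ², the Normal likelihood is conjugate: posterior is Inv-Gamma(α + n/2, β + Σ(xᵢ−μ)²/2).
Σ(xᵢ−μ)² = (-3.93)² + (1.87)² + (-6.57)² + (-4.41)² + (7.95)² + (-2.86)² + (-2.91)² + (4.58)² + (-2.65)² + (1.21)² + (-6.03)² + (2.53)² = 233.6298.
Posterior: Inv-Gamma(3.4 + 12/2, 14.6 + 233.6298/2) = Inv-Gamma(9.40, 131.41490).
E[σ²|data] = β/(α−1) = 131.41490/8.40 = 15.6446.

15.6446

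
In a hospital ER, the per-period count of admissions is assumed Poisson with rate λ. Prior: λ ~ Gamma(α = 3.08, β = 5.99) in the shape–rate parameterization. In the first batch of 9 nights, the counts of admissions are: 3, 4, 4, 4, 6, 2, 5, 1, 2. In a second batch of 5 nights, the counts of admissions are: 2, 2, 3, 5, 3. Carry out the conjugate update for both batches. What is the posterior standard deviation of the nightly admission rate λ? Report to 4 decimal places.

0.3505

With a Gamma(shape α, rate β) prior, the Poisson likelihood is conjugate: the posterior is Gamma(α + ΣXᵢ, β + n).
Batch 1: sum of counts S = 31 over n = 9 nights.
After batch 1: Gamma(α+S, β+n) = Gamma(3.08+31, 5.99+9) = Gamma(34.08, 14.99).
Batch 2: sum of counts S = 15 over n = 5 nights.
After batch 2: Gamma(α+S, β+n) = Gamma(34.08+15, 14.99+5) = Gamma(49.08, 19.99).
SD = √α/β = √49.08/19.99 = 0.3505.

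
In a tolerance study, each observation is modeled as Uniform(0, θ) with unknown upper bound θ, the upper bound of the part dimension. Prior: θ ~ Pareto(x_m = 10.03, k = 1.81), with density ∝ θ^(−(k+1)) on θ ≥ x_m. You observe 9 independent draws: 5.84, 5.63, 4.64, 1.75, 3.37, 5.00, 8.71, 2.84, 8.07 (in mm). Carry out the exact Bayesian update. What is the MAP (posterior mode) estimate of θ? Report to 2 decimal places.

10.03

A Pareto(scale x_m, shape k) prior on the upper bound θ of Uniform(0, θ) is conjugate: posterior is Pareto(max(x_m, max xᵢ), k + n).
Sample maximum = 8.71; prior scale x_m = 10.03 → posterior scale = max = 10.03.
Posterior shape = 1.81 + 9 = 10.81.
The Pareto density is decreasing on [x_m, ∞), so the mode is x_m = 10.03.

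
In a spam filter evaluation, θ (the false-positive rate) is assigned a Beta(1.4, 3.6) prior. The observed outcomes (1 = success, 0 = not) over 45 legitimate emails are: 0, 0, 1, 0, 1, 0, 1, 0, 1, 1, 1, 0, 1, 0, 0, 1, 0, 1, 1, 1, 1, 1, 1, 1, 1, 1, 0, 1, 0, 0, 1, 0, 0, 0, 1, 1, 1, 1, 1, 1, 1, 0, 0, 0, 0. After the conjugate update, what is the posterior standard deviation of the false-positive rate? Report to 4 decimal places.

The Beta prior is conjugate to a Binomial/Bernoulli likelihood; the update adds successes to α and failures to β.
Posterior: Beta(α+k, β+n−k) = Beta(1.4+26, 3.6+19) = Beta(27.4, 22.6).
Var = αβ/((α+β)²(α+β+1)) = 27.4·22.6/(50.0²·51.0) = 0.00485678; SD = √0.00485678 = 0.0697.

0.0697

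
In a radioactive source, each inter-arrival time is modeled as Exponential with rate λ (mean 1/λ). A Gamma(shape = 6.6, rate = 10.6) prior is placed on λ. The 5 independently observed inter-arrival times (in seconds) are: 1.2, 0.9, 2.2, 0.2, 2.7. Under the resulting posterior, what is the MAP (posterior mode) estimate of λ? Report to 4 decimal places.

With a Gamma(shape α, rate β) prior on the exponential rate λ, the posterior after n observations with total T = Σxᵢ is Gamma(α+n, β+T).
Sum of observations T = 7.2 seconds; n = 5.
Posterior: Gamma(6.6+5, 10.6+7.2) = Gamma(11.6, 17.8).
Mode = (α−1)/β = 0.5955.

0.5955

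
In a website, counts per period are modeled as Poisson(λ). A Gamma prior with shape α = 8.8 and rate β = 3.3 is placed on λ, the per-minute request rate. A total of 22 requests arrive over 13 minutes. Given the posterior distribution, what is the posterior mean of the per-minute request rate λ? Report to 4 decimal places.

With a Gamma(shape α, rate β) prior, the Poisson likelihood is conjugate: the posterior is Gamma(α + ΣXᵢ, β + n).
Posterior: Gamma(α+S, β+n) = Gamma(8.8+22, 3.3+13) = Gamma(30.8, 16.3).
Posterior mean = α/β = 30.8/16.3 = 1.8896.

1.8896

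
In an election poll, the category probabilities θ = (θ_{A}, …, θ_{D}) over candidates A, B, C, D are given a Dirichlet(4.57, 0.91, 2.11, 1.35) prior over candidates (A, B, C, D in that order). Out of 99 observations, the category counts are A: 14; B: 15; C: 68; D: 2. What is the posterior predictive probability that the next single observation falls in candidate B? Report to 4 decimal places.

The Dirichlet prior is conjugate to the Multinomial likelihood: each posterior αⱼ = prior αⱼ + observed count nⱼ.
Posterior concentration: (18.57, 15.91, 70.11, 3.35), total = 107.94.
P(next = B | data) = α_{B}/Σα = 0.1474.

0.1474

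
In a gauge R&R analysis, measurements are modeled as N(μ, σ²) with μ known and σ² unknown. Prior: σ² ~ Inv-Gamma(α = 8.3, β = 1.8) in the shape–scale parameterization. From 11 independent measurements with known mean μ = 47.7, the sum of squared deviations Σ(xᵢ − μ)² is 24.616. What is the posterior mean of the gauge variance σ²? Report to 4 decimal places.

1.1022

With known mean μ and an Inverse-Gamma(α, β) prior on σ², the Normal likelihood is conjugate: posterior is Inv-Gamma(α + n/2, β + Σ(xᵢ−μ)²/2).
Posterior: Inv-Gamma(8.3 + 11/2, 1.8 + 24.616/2) = Inv-Gamma(13.80, 14.1080).
E[σ²|data] = β/(α−1) = 14.1080/12.80 = 1.1022.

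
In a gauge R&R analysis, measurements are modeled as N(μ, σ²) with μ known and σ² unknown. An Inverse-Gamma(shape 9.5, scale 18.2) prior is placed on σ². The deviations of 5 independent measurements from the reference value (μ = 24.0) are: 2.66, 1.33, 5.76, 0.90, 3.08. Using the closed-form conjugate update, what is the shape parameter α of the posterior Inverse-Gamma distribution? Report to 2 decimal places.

12.00

With known mean μ and an Inverse-Gamma(α, β) prior on σ², the Normal likelihood is conjugate: posterior is Inv-Gamma(α + n/2, β + Σ(xᵢ−μ)²/2).
Σ(xᵢ−μ)² = (2.66)² + (1.33)² + (5.76)² + (0.90)² + (3.08)² = 52.3185.
Posterior: Inv-Gamma(9.5 + 5/2, 18.2 + 52.3185/2) = Inv-Gamma(12.00, 44.35925).
Posterior α = 12.00.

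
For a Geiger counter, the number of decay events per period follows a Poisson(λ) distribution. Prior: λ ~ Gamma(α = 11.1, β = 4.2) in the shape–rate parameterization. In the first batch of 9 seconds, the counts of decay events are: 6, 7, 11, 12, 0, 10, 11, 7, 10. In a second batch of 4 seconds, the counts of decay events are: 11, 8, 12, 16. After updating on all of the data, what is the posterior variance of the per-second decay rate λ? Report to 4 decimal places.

0.4465

With a Gamma(shape α, rate β) prior, the Poisson likelihood is conjugate: the posterior is Gamma(α + ΣXᵢ, β + n).
Batch 1: sum of counts S = 74 over n = 9 seconds.
After batch 1: Gamma(α+S, β+n) = Gamma(11.1+74, 4.2+9) = Gamma(85.1, 13.2).
Batch 2: sum of counts S = 47 over n = 4 seconds.
After batch 2: Gamma(α+S, β+n) = Gamma(85.1+47, 13.2+4) = Gamma(132.1, 17.2).
Var = α/β² = 132.1/17.2² = 0.4465.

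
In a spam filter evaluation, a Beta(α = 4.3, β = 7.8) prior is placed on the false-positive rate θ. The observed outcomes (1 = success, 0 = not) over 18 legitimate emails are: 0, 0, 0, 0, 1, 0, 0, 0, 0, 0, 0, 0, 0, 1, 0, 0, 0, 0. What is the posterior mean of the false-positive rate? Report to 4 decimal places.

The Beta prior is conjugate to a Binomial/Bernoulli likelihood; the update adds successes to α and failures to β.
Posterior: Beta(α+k, β+n−k) = Beta(4.3+2, 7.8+16) = Beta(6.3, 23.8).
Posterior mean = α/(α+β) = 6.3/30.1 = 0.2093.

0.2093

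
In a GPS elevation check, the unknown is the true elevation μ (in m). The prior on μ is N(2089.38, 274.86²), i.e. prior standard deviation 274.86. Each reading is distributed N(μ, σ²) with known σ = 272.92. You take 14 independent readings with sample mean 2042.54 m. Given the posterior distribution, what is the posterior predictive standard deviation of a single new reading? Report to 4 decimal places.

For Normal data with known variance σ², a Normal(μ₀, σ₀²) prior on μ is conjugate. Posterior precision = 1/σ₀² + n/σ²; posterior mean is the precision-weighted average of μ₀ and x̄.
σ₀² = 274.86² = 75548.0196, σ² = 272.92² = 74485.3264; σ² + n·σ₀² = 74485.3264 + 14·75548.0196 = 1132157.6008.
Posterior precision = 1/σ₀² + n/σ² = 1/75548.0196 + 14/74485.3264 = (σ² + n·σ₀²)/(σ₀²σ²) = 1132157.6008/(75548.0196·74485.3264); posterior variance σₙ² = σ₀²σ²/(σ² + n·σ₀²) = 75548.0196·74485.3264/1132157.6008 = 4970.349441.
Predictive variance for one new observation = σₙ² + σ² = 75548.0196·74485.3264/1132157.6008 + 74485.3264 = σ²·(σ₀² + 1132157.6008)/1132157.6008 = 74485.3264·1207705.6204/1132157.6008 = 79455.675841; SD = √(74485.3264·1207705.6204/1132157.6008) = 281.8788.

281.8788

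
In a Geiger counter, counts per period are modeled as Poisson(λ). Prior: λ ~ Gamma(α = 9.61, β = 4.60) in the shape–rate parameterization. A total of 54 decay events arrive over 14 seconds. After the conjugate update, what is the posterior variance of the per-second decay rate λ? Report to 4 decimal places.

With a Gamma(shape α, rate β) prior, the Poisson likelihood is conjugate: the posterior is Gamma(α + ΣXᵢ, β + n).
Posterior: Gamma(α+S, β+n) = Gamma(9.61+54, 4.60+14) = Gamma(63.61, 18.60).
Var = α/β² = 63.61/18.60² = 0.1839.

0.1839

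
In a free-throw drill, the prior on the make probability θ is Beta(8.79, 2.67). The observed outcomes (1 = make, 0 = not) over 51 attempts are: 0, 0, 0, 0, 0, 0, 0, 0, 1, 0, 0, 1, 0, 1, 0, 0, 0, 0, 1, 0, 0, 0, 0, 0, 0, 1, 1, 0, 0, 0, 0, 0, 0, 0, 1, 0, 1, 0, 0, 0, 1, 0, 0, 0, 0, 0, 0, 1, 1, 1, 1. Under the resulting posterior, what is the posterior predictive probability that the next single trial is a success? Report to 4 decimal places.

0.3489

The Beta prior is conjugate to a Binomial/Bernoulli likelihood; the update adds successes to α and failures to β.
Posterior: Beta(α+k, β+n−k) = Beta(8.79+13, 2.67+38) = Beta(21.79, 40.67).
For a single future Bernoulli trial, P(success | data) = α/(α+β) = 0.3489.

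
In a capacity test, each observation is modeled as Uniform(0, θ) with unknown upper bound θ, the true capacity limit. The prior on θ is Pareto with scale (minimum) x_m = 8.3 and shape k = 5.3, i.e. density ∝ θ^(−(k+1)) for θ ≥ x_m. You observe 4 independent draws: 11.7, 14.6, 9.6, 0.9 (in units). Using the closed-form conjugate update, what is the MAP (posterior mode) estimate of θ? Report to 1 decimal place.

14.6

A Pareto(scale x_m, shape k) prior on the upper bound θ of Uniform(0, θ) is conjugate: posterior is Pareto(max(x_m, max xᵢ), k + n).
Sample maximum = 14.6; prior scale x_m = 8.3 → posterior scale = max = 14.6.
Posterior shape = 5.3 + 4 = 9.3.
The Pareto density is decreasing on [x_m, ∞), so the mode is x_m = 14.6.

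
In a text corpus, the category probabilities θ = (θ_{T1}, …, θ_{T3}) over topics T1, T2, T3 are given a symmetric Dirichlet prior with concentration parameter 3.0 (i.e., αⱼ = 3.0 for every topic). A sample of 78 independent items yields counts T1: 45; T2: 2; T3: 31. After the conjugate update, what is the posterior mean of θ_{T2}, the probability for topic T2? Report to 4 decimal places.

0.0575

The Dirichlet prior is conjugate to the Multinomial likelihood: each posterior αⱼ = prior αⱼ + observed count nⱼ.
Posterior concentration: (48.0, 5.0, 34.0), total = 87.0.
E[θ_{T2}|data] = α_{T2}/Σα = 5.0/87.0 = 0.0575.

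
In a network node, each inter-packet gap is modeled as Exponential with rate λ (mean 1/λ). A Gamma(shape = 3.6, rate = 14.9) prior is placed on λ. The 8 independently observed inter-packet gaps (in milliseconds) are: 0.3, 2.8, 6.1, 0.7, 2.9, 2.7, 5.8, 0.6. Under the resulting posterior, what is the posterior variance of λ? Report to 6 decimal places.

With a Gamma(shape α, rate β) prior on the exponential rate λ, the posterior after n observations with total T = Σxᵢ is Gamma(α+n, β+T).
Sum of observations T = 21.9 milliseconds; n = 8.
Posterior: Gamma(3.6+8, 14.9+21.9) = Gamma(11.6, 36.8).
Var = α/β² = 0.008566.

0.008566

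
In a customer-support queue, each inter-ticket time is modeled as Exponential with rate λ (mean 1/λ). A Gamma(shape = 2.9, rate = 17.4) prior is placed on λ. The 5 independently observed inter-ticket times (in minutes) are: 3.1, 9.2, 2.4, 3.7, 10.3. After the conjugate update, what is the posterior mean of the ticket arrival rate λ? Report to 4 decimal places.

With a Gamma(shape α, rate β) prior on the exponential rate λ, the posterior after n observations with total T = Σxᵢ is Gamma(α+n, β+T).
Sum of observations T = 28.7 minutes; n = 5.
Posterior: Gamma(2.9+5, 17.4+28.7) = Gamma(7.9, 46.1).
Posterior mean of λ = α/β = 7.9/46.1 = 0.1714.

0.1714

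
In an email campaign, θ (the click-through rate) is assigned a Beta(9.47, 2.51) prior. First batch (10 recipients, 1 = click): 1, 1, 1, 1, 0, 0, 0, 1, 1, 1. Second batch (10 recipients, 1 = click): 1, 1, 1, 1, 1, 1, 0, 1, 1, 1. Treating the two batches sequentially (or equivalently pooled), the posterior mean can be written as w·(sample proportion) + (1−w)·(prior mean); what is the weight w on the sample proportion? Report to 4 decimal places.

The Beta prior is conjugate to a Binomial/Bernoulli likelihood; the update adds successes to α and failures to β.
Total number of recipients: n = 10 + 10 = 20.
Posterior mean = (α₀+k)/(α₀+β₀+n) = [n/(α₀+β₀+n)]·(k/n) + [(α₀+β₀)/(α₀+β₀+n)]·α₀/(α₀+β₀), so only n and the prior enter the weight.
The weight on the data is w = n/(α₀+β₀+n) = 20/(9.47+2.51+20) = 20/31.98 = 0.6254.

0.6254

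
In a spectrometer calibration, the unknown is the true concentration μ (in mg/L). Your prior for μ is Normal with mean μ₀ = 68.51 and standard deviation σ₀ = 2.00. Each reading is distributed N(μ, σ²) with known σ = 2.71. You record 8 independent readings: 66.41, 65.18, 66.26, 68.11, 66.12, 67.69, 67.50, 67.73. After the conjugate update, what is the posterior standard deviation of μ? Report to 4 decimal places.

For Normal data with known variance σ², a Normal(μ₀, σ₀²) prior on μ is conjugate. Posterior precision = 1/σ₀² + n/σ²; posterior mean is the precision-weighted average of μ₀ and x̄.
σ₀² = 2.00² = 4, σ² = 2.71² = 7.3441; σ² + n·σ₀² = 7.3441 + 8·4 = 39.3441.
Posterior precision = 1/σ₀² + n/σ² = 1/4 + 8/7.3441 = (σ² + n·σ₀²)/(σ₀²σ²) = 39.3441/(4·7.3441); posterior variance σₙ² = σ₀²σ²/(σ² + n·σ₀²) = 4·7.3441/39.3441 = 0.746653.
Posterior SD = √σₙ² = √(4·7.3441/39.3441) = 0.8641.

0.8641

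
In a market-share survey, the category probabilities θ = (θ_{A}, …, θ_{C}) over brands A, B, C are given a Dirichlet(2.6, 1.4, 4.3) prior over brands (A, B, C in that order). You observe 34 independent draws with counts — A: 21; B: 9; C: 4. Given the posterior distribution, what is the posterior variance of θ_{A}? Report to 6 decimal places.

The Dirichlet prior is conjugate to the Multinomial likelihood: each posterior αⱼ = prior αⱼ + observed count nⱼ.
Posterior concentration: (23.6, 10.4, 8.3), total = 42.3.
Var[θ_j] = α_j(Σα−α_j)/((Σα)²(Σα+1)) = 23.6·18.7/(42.3²·43.3) = 0.005696.

0.005696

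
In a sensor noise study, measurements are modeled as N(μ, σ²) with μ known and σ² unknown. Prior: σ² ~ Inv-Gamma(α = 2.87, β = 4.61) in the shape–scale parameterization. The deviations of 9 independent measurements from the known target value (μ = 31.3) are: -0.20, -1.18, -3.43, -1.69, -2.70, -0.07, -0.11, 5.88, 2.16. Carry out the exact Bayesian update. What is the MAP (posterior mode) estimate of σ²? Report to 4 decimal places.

4.2903

With known mean μ and an Inverse-Gamma(α, β) prior on σ², the Normal likelihood is conjugate: posterior is Inv-Gamma(α + n/2, β + Σ(xᵢ−μ)²/2).
Σ(xᵢ−μ)² = (-0.20)² + (-1.18)² + (-3.43)² + (-1.69)² + (-2.70)² + (-0.07)² + (-0.11)² + (5.88)² + (2.16)² = 62.6004.
Posterior: Inv-Gamma(2.87 + 9/2, 4.61 + 62.6004/2) = Inv-Gamma(7.37, 35.91020).
Mode = β/(α+1) = 35.91020/8.37 = 4.2903.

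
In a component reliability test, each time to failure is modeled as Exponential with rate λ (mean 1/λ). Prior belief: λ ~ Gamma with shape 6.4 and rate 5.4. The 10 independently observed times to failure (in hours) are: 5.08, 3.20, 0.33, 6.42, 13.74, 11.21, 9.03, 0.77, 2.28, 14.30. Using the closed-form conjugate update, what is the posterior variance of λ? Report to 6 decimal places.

With a Gamma(shape α, rate β) prior on the exponential rate λ, the posterior after n observations with total T = Σxᵢ is Gamma(α+n, β+T).
Sum of observations T = 66.36 hours; n = 10.
Posterior: Gamma(6.4+10, 5.4+66.36) = Gamma(16.4, 71.76).
Var = α/β² = 0.003185.

0.003185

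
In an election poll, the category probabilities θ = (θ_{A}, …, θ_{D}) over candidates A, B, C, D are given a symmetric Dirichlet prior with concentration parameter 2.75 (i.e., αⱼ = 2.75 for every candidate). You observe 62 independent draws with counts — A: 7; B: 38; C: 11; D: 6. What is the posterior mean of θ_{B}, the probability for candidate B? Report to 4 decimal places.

0.5582

The Dirichlet prior is conjugate to the Multinomial likelihood: each posterior αⱼ = prior αⱼ + observed count nⱼ.
Posterior concentration: (9.75, 40.75, 13.75, 8.75), total = 73.00.
E[θ_{B}|data] = α_{B}/Σα = 40.75/73.00 = 0.5582.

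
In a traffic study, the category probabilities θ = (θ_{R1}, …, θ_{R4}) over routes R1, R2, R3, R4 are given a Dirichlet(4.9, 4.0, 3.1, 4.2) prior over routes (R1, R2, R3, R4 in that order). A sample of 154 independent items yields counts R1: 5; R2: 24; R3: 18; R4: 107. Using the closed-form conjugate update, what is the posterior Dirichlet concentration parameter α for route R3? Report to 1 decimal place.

21.1

The Dirichlet prior is conjugate to the Multinomial likelihood: each posterior αⱼ = prior αⱼ + observed count nⱼ.
Posterior concentration: (9.9, 28.0, 21.1, 111.2), total = 170.2.
α_{R3} = 3.1 + 18 = 21.1.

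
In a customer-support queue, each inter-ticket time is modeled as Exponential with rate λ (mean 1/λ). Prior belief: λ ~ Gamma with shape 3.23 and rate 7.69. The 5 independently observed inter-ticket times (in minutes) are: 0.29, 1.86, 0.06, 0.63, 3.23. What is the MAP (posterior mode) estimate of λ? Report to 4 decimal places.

With a Gamma(shape α, rate β) prior on the exponential rate λ, the posterior after n observations with total T = Σxᵢ is Gamma(α+n, β+T).
Sum of observations T = 6.07 minutes; n = 5.
Posterior: Gamma(3.23+5, 7.69+6.07) = Gamma(8.23, 13.76).
Mode = (α−1)/β = 0.5254.

0.5254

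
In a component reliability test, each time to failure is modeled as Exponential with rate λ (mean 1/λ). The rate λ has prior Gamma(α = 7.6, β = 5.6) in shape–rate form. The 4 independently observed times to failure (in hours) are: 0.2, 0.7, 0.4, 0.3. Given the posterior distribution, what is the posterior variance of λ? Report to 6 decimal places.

With a Gamma(shape α, rate β) prior on the exponential rate λ, the posterior after n observations with total T = Σxᵢ is Gamma(α+n, β+T).
Sum of observations T = 1.6 hours; n = 4.
Posterior: Gamma(7.6+4, 5.6+1.6) = Gamma(11.6, 7.2).
Var = α/β² = 0.223765.

0.223765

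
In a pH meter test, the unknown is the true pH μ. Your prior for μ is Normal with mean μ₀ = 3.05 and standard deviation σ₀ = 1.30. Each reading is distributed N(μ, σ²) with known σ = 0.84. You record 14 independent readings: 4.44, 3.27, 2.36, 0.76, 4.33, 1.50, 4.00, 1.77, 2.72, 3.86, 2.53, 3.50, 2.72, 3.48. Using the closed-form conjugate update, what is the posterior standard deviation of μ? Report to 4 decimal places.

For Normal data with known variance σ², a Normal(μ₀, σ₀²) prior on μ is conjugate. Posterior precision = 1/σ₀² + n/σ²; posterior mean is the precision-weighted average of μ₀ and x̄.
σ₀² = 1.30² = 1.69, σ² = 0.84² = 0.7056; σ² + n·σ₀² = 0.7056 + 14·1.69 = 24.3656.
Posterior precision = 1/σ₀² + n/σ² = 1/1.69 + 14/0.7056 = (σ² + n·σ₀²)/(σ₀²σ²) = 24.3656/(1.69·0.7056); posterior variance σₙ² = σ₀²σ²/(σ² + n·σ₀²) = 1.69·0.7056/24.3656 = 0.048940.
Posterior SD = √σₙ² = √(1.69·0.7056/24.3656) = 0.2212.

0.2212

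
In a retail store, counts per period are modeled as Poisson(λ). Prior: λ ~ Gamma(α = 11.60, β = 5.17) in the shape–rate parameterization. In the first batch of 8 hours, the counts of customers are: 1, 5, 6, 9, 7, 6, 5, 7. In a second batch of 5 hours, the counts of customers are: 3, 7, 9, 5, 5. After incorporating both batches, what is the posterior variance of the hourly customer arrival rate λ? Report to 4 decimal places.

0.2623

With a Gamma(shape α, rate β) prior, the Poisson likelihood is conjugate: the posterior is Gamma(α + ΣXᵢ, β + n).
Batch 1: sum of counts S = 46 over n = 8 hours.
After batch 1: Gamma(α+S, β+n) = Gamma(11.60+46, 5.17+8) = Gamma(57.60, 13.17).
Batch 2: sum of counts S = 29 over n = 5 hours.
After batch 2: Gamma(α+S, β+n) = Gamma(57.60+29, 13.17+5) = Gamma(86.60, 18.17).
Var = α/β² = 86.60/18.17² = 0.2623.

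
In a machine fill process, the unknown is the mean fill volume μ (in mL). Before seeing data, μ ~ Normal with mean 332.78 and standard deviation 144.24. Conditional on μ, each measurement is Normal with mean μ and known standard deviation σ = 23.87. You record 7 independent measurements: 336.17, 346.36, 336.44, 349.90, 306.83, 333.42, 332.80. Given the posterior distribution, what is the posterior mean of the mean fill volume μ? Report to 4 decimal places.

334.5531

For Normal data with known variance σ², a Normal(μ₀, σ₀²) prior on μ is conjugate. Posterior precision = 1/σ₀² + n/σ²; posterior mean is the precision-weighted average of μ₀ and x̄.
Σxᵢ = 336.17 + 346.36 + 336.44 + 349.90 + 306.83 + 333.42 + 332.80 = 2341.92, so n·x̄ = 2341.92.
σ₀² = 144.24² = 20805.1776, σ² = 23.87² = 569.7769; σ² + n·σ₀² = 569.7769 + 7·20805.1776 = 146206.0201.
Posterior mean = (μ₀/σ₀² + n·x̄/σ²)/(1/σ₀² + n/σ²) = (σ²·μ₀ + σ₀²·n·x̄)/(σ² + n·σ₀²) = (569.7769·332.78 + 20805.1776·2341.92)/146206.0201 = 48913671.881774/146206.0201 = 334.5531.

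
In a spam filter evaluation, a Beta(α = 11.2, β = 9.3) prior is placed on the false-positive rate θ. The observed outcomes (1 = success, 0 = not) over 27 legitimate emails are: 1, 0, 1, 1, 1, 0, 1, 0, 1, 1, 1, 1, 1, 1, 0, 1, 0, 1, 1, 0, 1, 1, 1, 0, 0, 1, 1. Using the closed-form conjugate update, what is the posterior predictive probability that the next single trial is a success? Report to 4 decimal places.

0.6358

The Beta prior is conjugate to a Binomial/Bernoulli likelihood; the update adds successes to α and failures to β.
Posterior: Beta(α+k, β+n−k) = Beta(11.2+19, 9.3+8) = Beta(30.2, 17.3).
For a single future Bernoulli trial, P(success | data) = α/(α+β) = 0.6358.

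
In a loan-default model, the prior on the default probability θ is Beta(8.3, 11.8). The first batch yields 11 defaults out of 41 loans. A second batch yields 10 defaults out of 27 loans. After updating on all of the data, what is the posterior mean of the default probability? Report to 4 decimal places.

The Beta prior is conjugate to a Binomial/Bernoulli likelihood; the update adds successes to α and failures to β.
After batch 1: Beta(8.3+11, 11.8+30) = Beta(19.3, 41.8).
After batch 2: Beta(19.3+10, 41.8+17) = Beta(29.3, 58.8).
Posterior mean = α/(α+β) = 29.3/88.1 = 0.3326.

0.3326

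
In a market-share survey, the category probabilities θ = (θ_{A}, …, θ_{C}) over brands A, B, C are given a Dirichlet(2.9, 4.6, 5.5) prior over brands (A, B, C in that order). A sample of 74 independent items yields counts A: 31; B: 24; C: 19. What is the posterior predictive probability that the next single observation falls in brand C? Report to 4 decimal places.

The Dirichlet prior is conjugate to the Multinomial likelihood: each posterior αⱼ = prior αⱼ + observed count nⱼ.
Posterior concentration: (33.9, 28.6, 24.5), total = 87.0.
P(next = C | data) = α_{C}/Σα = 0.2816.

0.2816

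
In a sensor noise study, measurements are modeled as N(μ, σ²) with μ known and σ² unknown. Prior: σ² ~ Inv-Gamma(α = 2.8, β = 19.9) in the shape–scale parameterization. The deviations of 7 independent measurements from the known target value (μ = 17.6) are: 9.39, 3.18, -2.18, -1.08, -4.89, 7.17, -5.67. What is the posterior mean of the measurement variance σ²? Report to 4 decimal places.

With known mean μ and an Inverse-Gamma(α, β) prior on σ², the Normal likelihood is conjugate: posterior is Inv-Gamma(α + n/2, β + Σ(xᵢ−μ)²/2).
Σ(xᵢ−μ)² = (9.39)² + (3.18)² + (-2.18)² + (-1.08)² + (-4.89)² + (7.17)² + (-5.67)² = 211.6732.
Posterior: Inv-Gamma(2.8 + 7/2, 19.9 + 211.6732/2) = Inv-Gamma(6.30, 125.73660).
E[σ²|data] = β/(α−1) = 125.73660/5.30 = 23.7239.

23.7239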